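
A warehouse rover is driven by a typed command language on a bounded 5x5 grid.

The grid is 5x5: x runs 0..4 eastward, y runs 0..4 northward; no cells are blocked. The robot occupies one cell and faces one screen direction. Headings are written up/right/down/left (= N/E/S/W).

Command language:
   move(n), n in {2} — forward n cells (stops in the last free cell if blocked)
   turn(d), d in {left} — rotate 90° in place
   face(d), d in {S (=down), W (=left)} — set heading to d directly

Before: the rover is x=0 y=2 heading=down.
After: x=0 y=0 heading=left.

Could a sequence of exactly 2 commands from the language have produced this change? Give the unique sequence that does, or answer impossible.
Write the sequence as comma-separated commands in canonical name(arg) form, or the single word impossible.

move(2), face(W)

key: position moved to (0,0) AND the heading swung to W — translation plus rotation needed
start: x=0 y=2 heading=down
1. move(2) → x=0 y=0 heading=down
2. face(W) → x=0 y=0 heading=left
no rival 2-sequence matches.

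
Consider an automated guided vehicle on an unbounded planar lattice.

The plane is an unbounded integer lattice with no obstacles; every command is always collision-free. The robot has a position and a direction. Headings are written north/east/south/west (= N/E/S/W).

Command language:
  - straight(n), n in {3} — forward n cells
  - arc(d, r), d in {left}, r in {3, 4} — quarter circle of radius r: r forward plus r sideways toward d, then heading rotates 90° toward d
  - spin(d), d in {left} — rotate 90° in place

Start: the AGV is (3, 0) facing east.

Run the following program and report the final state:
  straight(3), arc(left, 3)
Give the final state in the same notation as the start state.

(9, 3) facing north

from: (3, 0) facing east
t=1 straight(3) ⇒ (6, 0) facing east
t=2 arc(left, 3) ⇒ (9, 3) facing north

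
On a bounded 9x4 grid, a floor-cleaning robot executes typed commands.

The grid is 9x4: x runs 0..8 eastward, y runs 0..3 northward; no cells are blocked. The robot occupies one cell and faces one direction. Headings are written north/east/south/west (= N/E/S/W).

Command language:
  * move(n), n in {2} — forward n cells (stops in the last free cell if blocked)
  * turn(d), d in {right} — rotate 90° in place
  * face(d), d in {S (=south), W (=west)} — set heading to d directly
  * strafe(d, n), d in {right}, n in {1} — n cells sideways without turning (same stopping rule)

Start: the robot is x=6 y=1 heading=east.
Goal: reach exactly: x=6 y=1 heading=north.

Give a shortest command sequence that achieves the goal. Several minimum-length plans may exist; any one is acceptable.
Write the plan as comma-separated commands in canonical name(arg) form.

begin: x=6 y=1 heading=east
1. face(W) → x=6 y=1 heading=west
2. turn(right) → x=6 y=1 heading=north
nothing shorter than 2 reaches the goal.

face(W), turn(right)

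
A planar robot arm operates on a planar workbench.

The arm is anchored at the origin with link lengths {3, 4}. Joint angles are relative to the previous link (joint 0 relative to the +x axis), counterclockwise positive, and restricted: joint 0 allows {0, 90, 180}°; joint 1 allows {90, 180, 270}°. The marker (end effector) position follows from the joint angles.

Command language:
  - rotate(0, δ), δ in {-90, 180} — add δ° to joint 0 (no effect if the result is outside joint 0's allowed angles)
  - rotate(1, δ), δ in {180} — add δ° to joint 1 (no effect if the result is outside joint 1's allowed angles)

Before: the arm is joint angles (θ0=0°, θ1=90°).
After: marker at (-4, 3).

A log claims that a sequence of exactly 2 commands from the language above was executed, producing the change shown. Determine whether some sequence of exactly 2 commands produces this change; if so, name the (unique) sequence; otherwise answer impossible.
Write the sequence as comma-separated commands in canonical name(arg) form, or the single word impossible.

rotate(0, 180), rotate(0, -90)

key: running rotate(0, -90) before rotate(0, 180) would end elsewhere — order is forced
start: joint angles (θ0=0°, θ1=90°)
t=1 rotate(0, 180) ⇒ joint angles (θ0=180°, θ1=90°)
t=2 rotate(0, -90) ⇒ joint angles (θ0=90°, θ1=90°)
no other 2-command option fits: unique.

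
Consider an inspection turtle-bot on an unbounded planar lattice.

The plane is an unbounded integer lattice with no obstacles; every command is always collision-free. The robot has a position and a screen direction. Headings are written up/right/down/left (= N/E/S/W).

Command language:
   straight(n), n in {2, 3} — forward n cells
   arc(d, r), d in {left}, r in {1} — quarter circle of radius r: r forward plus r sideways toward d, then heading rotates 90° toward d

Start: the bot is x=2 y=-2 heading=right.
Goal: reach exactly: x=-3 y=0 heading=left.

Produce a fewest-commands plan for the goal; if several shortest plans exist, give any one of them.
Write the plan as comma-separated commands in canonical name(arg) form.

start: x=2 y=-2 heading=right
step 1 (arc(left, 1)): x=3 y=-1 heading=up
step 2 (arc(left, 1)): x=2 y=0 heading=left
step 3 (straight(2)): x=0 y=0 heading=left
step 4 (straight(3)): x=-3 y=0 heading=left
no 3-step plan works, so 4 is optimal.

arc(left, 1), arc(left, 1), straight(2), straight(3)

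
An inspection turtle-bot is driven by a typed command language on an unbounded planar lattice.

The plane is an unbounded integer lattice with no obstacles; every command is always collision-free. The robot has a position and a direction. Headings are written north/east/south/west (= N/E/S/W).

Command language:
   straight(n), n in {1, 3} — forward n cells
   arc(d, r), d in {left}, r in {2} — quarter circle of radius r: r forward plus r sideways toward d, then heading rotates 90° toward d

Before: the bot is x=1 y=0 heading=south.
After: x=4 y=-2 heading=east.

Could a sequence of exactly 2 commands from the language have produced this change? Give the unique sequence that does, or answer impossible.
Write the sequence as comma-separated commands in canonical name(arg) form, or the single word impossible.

key: running straight(1) before arc(left, 2) would end elsewhere — order is forced
begin: x=1 y=0 heading=south
1. arc(left, 2) → x=3 y=-2 heading=east
2. straight(1) → x=4 y=-2 heading=east
all 9 alternatives checked — unique.

arc(left, 2), straight(1)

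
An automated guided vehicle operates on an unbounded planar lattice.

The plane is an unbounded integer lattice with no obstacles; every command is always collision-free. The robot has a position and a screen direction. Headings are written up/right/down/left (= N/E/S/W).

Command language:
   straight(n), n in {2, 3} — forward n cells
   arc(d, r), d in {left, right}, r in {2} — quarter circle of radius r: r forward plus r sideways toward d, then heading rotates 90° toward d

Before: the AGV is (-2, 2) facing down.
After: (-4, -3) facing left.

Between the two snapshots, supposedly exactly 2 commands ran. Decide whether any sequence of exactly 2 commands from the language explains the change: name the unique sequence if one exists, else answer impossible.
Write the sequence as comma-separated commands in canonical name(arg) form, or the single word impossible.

key: running arc(right, 2) before straight(3) would end elsewhere — order is forced
initial: (-2, 2) facing down
1. straight(3) → (-2, -1) facing down
2. arc(right, 2) → (-4, -3) facing left
all 16 alternatives checked — unique.

straight(3), arc(right, 2)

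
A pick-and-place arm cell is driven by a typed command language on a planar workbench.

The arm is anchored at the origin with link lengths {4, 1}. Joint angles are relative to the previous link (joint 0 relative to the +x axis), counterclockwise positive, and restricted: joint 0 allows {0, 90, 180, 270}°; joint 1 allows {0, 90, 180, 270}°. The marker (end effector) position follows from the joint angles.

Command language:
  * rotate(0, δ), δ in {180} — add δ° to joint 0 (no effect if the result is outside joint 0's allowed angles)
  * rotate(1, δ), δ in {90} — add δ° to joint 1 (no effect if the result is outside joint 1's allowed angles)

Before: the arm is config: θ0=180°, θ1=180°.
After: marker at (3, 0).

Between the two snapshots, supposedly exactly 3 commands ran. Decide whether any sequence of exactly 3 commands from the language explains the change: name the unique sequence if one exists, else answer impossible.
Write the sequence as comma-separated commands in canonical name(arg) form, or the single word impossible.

start: config: θ0=180°, θ1=180°
1. rotate(0, 180) → config: θ0=0°, θ1=180°
2. rotate(0, 180) → config: θ0=180°, θ1=180°
3. rotate(0, 180) → config: θ0=0°, θ1=180°
no other 3-command option fits: unique.

rotate(0, 180), rotate(0, 180), rotate(0, 180)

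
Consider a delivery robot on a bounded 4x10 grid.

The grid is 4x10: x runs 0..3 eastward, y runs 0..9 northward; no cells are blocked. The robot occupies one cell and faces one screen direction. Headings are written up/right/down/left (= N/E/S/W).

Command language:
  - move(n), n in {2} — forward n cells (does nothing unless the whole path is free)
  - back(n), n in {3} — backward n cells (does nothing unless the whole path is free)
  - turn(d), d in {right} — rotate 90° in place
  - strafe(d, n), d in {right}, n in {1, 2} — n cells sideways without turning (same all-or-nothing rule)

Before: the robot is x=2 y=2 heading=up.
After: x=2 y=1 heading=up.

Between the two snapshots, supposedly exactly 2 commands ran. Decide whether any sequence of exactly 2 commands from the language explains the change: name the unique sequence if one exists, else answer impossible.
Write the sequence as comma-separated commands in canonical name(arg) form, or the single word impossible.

move(2), back(3)

key: heading stays N — no command in the sequence turns
start: x=2 y=2 heading=up
t=1 move(2) ⇒ x=2 y=4 heading=up
t=2 back(3) ⇒ x=2 y=1 heading=up
no rival 2-sequence matches.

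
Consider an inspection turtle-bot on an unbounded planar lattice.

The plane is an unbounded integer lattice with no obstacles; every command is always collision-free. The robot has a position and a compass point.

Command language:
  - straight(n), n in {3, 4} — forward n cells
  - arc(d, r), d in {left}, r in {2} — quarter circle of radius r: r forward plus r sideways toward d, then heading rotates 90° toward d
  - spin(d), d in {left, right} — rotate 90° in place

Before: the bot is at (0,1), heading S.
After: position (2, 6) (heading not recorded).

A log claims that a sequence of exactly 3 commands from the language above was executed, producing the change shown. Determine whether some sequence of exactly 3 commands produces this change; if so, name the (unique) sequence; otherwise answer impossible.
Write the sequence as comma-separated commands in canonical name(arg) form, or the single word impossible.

spin(left), arc(left, 2), straight(3)

key: order matters: swapping spin(left) and straight(3) lands elsewhere
t0: at (0,1), heading S
[1] after spin(left): at (0,1), heading E
[2] after arc(left, 2): at (2,3), heading N
[3] after straight(3): at (2,6), heading N
uniquely the one of 125 3-step routes that fits.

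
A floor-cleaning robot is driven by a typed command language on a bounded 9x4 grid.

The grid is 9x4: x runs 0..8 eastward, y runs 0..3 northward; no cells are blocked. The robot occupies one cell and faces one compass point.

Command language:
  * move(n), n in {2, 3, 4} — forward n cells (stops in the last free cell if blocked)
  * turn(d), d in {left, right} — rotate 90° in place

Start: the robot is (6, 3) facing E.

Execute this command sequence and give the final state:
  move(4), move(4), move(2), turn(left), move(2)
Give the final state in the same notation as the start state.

(8, 3) facing N

start: (6, 3) facing E
step 1 (move(4)): (8, 3) facing E
step 2 (move(4)): (8, 3) facing E
step 3 (move(2)): (8, 3) facing E
step 4 (turn(left)): (8, 3) facing N
step 5 (move(2)): (8, 3) facing N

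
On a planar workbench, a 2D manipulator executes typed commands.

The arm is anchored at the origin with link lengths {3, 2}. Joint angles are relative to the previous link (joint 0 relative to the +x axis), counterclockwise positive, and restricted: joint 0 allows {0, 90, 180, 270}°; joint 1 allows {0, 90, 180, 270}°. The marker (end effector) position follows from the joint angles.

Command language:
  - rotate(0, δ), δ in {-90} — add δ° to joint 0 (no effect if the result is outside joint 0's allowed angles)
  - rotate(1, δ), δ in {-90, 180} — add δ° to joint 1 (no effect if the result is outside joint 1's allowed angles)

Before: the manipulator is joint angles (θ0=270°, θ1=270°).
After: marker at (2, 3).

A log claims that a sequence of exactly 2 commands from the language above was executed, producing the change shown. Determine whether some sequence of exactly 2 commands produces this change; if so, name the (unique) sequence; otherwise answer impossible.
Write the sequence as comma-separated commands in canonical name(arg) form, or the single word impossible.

rotate(0, -90), rotate(0, -90)

begin: joint angles (θ0=270°, θ1=270°)
t=1 rotate(0, -90) ⇒ joint angles (θ0=180°, θ1=270°)
t=2 rotate(0, -90) ⇒ joint angles (θ0=90°, θ1=270°)
no rival 2-sequence matches.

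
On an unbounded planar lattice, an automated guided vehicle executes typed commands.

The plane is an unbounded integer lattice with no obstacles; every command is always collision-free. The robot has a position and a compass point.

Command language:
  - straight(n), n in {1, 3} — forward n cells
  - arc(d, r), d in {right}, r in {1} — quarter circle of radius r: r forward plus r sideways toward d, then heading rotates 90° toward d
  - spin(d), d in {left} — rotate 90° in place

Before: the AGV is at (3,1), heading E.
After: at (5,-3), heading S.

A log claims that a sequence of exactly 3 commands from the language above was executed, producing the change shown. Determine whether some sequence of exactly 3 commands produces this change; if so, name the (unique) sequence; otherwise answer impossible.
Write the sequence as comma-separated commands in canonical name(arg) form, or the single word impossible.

key: position moved to (5,-3) AND the heading swung to S — translation plus rotation needed
initial: at (3,1), heading E
step 1 (straight(1)): at (4,1), heading E
step 2 (arc(right, 1)): at (5,0), heading S
step 3 (straight(3)): at (5,-3), heading S
all 64 alternatives checked — unique.

straight(1), arc(right, 1), straight(3)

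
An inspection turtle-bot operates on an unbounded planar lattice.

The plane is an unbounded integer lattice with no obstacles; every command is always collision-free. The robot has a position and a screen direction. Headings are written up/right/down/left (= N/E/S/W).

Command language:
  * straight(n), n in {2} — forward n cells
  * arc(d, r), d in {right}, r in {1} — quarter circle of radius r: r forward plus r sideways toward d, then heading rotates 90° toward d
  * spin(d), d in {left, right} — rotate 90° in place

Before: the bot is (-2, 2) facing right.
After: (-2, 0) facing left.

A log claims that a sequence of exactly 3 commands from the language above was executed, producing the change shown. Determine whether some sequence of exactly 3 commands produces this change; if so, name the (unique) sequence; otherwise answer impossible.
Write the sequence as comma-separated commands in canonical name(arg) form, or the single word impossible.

key: position moved to (-2,0) AND the heading swung to W — translation plus rotation needed
start: (-2, 2) facing right
t=1 spin(right) ⇒ (-2, 2) facing down
t=2 straight(2) ⇒ (-2, 0) facing down
t=3 spin(right) ⇒ (-2, 0) facing left
no rival 3-sequence matches.

spin(right), straight(2), spin(right)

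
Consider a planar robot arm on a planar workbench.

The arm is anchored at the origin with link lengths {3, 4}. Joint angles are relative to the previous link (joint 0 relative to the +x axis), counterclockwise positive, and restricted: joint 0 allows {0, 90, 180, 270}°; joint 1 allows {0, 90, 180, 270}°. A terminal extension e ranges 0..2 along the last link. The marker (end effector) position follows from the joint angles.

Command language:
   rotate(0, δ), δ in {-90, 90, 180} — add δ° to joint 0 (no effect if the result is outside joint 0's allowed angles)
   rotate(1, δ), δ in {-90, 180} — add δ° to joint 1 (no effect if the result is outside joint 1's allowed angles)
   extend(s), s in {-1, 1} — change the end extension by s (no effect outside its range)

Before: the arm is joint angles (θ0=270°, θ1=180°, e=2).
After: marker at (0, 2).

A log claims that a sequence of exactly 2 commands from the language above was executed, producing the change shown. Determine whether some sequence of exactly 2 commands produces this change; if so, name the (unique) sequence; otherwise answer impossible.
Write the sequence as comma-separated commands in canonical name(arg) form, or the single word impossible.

extend(1), extend(-1)

key: running extend(-1) before extend(1) would end elsewhere — order is forced
from: joint angles (θ0=270°, θ1=180°, e=2)
step 1 (extend(1)): joint angles (θ0=270°, θ1=180°, e=2)
step 2 (extend(-1)): joint angles (θ0=270°, θ1=180°, e=1)
all 49 alternatives checked — unique.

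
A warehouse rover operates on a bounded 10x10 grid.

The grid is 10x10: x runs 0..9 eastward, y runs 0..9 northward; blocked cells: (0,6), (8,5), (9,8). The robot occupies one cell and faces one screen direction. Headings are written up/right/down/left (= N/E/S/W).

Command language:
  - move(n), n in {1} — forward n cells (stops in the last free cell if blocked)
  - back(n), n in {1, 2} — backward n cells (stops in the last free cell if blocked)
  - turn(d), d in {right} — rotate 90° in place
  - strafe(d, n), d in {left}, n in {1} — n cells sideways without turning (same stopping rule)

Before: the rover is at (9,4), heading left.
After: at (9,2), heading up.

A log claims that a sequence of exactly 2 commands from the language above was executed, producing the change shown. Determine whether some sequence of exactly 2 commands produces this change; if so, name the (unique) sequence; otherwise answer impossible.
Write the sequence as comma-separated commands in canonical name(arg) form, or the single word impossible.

turn(right), back(2)

key: order matters: swapping turn(right) and back(2) lands elsewhere
begin: at (9,4), heading left
1. turn(right) → at (9,4), heading up
2. back(2) → at (9,2), heading up
no other 2-command option fits: unique.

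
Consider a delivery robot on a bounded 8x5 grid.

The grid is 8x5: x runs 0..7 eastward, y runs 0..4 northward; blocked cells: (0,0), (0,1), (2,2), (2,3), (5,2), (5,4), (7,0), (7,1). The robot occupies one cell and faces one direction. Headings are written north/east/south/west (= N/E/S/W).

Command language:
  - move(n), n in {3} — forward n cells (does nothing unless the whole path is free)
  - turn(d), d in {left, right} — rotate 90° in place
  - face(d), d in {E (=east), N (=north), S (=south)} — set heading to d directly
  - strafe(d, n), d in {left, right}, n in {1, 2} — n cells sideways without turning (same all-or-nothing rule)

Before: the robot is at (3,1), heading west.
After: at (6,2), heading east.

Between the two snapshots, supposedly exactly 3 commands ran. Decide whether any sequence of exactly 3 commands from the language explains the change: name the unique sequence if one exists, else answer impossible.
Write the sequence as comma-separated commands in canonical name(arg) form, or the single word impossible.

face(E), move(3), strafe(left, 1)

key: order matters: swapping face(E) and strafe(left, 1) lands elsewhere
initial: at (3,1), heading west
t=1 face(E) ⇒ at (3,1), heading east
t=2 move(3) ⇒ at (6,1), heading east
t=3 strafe(left, 1) ⇒ at (6,2), heading east
all 1000 alternatives checked — unique.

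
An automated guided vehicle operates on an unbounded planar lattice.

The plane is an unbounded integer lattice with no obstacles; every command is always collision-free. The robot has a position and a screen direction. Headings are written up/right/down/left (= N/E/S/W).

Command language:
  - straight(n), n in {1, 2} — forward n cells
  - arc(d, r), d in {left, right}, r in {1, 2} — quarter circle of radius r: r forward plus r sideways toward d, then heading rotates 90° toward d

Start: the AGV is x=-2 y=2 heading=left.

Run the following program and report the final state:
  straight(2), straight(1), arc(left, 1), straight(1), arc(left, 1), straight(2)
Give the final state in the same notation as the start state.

x=-3 y=-1 heading=right

begin: x=-2 y=2 heading=left
[1] after straight(2): x=-4 y=2 heading=left
[2] after straight(1): x=-5 y=2 heading=left
[3] after arc(left, 1): x=-6 y=1 heading=down
[4] after straight(1): x=-6 y=0 heading=down
[5] after arc(left, 1): x=-5 y=-1 heading=right
[6] after straight(2): x=-3 y=-1 heading=right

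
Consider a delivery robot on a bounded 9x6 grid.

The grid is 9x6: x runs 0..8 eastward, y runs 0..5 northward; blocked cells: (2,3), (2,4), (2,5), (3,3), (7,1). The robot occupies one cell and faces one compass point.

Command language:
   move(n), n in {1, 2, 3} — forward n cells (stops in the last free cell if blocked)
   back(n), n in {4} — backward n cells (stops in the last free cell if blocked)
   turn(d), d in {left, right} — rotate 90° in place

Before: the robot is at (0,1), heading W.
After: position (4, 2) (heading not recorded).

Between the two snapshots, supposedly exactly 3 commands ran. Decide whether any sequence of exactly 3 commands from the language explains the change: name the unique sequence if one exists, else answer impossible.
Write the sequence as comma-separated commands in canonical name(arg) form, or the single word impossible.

key: order matters: swapping back(4) and move(1) lands elsewhere
begin: at (0,1), heading W
t=1 back(4) ⇒ at (4,1), heading W
t=2 turn(right) ⇒ at (4,1), heading N
t=3 move(1) ⇒ at (4,2), heading N
no other 3-command option fits: unique.

back(4), turn(right), move(1)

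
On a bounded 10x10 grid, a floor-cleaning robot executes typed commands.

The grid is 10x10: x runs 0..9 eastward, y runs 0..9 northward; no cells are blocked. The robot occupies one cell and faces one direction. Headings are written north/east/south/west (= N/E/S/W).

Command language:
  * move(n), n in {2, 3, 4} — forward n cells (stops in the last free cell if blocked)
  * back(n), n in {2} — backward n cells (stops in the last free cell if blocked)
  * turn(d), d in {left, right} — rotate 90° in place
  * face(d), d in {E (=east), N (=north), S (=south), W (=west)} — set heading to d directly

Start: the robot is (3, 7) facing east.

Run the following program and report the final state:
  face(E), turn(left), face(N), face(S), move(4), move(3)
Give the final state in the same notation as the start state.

initial: (3, 7) facing east
t=1 face(E) ⇒ (3, 7) facing east
t=2 turn(left) ⇒ (3, 7) facing north
t=3 face(N) ⇒ (3, 7) facing north
t=4 face(S) ⇒ (3, 7) facing south
t=5 move(4) ⇒ (3, 3) facing south
t=6 move(3) ⇒ (3, 0) facing south

(3, 0) facing south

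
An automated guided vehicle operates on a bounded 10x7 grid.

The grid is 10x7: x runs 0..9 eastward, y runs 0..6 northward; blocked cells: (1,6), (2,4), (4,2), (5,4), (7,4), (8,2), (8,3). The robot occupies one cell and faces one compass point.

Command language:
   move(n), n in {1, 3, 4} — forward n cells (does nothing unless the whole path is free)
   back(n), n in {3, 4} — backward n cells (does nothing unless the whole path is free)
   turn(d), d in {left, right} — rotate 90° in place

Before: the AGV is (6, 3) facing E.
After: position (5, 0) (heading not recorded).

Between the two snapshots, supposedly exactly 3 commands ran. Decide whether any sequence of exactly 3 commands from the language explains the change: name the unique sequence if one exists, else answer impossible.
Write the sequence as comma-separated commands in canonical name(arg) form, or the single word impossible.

impossible

every 3-command combo misses the target.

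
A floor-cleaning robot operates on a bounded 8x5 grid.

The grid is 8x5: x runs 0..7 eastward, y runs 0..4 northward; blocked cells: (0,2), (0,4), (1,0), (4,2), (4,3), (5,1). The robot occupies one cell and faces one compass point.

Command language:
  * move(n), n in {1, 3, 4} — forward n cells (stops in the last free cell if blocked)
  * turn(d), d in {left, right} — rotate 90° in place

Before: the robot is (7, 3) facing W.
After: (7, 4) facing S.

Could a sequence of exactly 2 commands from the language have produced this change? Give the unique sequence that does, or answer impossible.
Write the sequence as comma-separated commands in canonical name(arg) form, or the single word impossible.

all 25 sequences checked — none match.

impossible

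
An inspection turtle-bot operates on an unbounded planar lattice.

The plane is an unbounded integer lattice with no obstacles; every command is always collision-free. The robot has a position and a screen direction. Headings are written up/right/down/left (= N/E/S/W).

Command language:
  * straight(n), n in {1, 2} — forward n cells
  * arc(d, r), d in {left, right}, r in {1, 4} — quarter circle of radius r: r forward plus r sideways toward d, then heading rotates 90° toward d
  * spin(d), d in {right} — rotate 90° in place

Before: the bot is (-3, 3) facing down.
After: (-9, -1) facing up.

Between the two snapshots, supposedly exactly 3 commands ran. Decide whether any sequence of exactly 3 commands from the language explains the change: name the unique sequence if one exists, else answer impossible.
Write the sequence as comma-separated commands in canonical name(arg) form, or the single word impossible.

key: cell and facing (now N) both changed — the 3 commands mix motion and turning
from: (-3, 3) facing down
step 1 (arc(right, 4)): (-7, -1) facing left
step 2 (straight(2)): (-9, -1) facing left
step 3 (spin(right)): (-9, -1) facing up
no other 3-command option fits: unique.

arc(right, 4), straight(2), spin(right)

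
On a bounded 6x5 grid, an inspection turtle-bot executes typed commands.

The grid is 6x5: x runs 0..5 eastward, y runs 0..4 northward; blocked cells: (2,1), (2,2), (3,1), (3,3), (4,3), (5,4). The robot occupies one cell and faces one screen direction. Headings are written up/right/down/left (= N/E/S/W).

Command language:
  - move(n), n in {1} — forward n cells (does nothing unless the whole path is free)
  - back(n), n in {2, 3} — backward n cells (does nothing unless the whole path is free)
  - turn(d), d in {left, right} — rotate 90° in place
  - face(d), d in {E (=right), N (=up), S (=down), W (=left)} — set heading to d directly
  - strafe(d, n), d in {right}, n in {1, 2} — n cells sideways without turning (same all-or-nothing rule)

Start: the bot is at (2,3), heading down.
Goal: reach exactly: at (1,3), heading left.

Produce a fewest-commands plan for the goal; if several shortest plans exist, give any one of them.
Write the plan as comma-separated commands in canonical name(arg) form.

t0: at (2,3), heading down
1. face(W) → at (2,3), heading left
2. move(1) → at (1,3), heading left
shorter routes all fall short; 2 is best.

face(W), move(1)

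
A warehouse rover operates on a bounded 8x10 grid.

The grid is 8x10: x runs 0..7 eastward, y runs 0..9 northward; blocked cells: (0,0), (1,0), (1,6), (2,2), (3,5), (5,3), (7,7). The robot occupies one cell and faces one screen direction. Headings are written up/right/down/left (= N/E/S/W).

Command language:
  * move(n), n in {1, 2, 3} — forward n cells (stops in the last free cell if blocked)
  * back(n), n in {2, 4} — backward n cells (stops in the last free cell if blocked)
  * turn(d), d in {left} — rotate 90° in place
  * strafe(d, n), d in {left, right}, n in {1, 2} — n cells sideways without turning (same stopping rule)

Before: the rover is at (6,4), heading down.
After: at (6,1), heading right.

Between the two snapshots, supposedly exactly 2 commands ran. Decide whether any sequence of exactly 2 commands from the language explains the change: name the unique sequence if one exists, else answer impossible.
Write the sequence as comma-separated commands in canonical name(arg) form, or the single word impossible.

move(3), turn(left)

key: position moved to (6,1) AND the heading swung to E — translation plus rotation needed
t0: at (6,4), heading down
step 1 (move(3)): at (6,1), heading down
step 2 (turn(left)): at (6,1), heading right
all 100 alternatives checked — unique.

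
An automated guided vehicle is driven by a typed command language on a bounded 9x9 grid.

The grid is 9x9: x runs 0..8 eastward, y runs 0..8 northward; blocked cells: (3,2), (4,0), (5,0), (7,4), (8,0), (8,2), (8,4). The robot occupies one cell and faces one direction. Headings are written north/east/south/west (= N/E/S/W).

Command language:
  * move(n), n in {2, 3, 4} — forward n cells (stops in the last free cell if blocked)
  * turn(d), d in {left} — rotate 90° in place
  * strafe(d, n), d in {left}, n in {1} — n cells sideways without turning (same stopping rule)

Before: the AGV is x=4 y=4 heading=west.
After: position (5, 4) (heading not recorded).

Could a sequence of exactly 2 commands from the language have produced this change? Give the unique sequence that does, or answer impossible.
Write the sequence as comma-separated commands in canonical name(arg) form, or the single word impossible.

key: running strafe(left, 1) before turn(left) would end elsewhere — order is forced
begin: x=4 y=4 heading=west
[1] after turn(left): x=4 y=4 heading=south
[2] after strafe(left, 1): x=5 y=4 heading=south
all 25 alternatives checked — unique.

turn(left), strafe(left, 1)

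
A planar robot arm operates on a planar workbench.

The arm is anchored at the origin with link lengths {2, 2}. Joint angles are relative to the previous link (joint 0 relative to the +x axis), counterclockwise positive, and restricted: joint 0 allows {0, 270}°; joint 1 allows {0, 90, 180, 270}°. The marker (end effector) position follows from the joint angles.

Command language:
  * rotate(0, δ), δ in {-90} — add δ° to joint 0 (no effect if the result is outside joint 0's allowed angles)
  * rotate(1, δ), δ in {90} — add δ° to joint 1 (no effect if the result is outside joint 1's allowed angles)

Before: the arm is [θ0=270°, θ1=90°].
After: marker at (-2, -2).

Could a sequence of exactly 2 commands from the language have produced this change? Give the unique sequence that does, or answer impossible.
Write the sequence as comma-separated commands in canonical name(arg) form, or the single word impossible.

begin: [θ0=270°, θ1=90°]
1. rotate(1, 90) → [θ0=270°, θ1=180°]
2. rotate(1, 90) → [θ0=270°, θ1=270°]
uniquely the one of 4 2-step routes that fits.

rotate(1, 90), rotate(1, 90)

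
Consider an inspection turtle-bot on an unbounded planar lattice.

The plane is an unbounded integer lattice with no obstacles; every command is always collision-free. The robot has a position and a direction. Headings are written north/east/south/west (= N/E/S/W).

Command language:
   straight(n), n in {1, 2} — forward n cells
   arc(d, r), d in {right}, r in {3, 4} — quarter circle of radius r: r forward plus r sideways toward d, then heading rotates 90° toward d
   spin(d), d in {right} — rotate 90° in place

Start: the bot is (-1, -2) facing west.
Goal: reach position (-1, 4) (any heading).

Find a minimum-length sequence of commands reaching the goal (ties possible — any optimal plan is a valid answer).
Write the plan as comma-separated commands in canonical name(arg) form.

arc(right, 3), arc(right, 3)

from: (-1, -2) facing west
1. arc(right, 3) → (-4, 1) facing north
2. arc(right, 3) → (-1, 4) facing east
minimal: 2 command(s), checked below 2.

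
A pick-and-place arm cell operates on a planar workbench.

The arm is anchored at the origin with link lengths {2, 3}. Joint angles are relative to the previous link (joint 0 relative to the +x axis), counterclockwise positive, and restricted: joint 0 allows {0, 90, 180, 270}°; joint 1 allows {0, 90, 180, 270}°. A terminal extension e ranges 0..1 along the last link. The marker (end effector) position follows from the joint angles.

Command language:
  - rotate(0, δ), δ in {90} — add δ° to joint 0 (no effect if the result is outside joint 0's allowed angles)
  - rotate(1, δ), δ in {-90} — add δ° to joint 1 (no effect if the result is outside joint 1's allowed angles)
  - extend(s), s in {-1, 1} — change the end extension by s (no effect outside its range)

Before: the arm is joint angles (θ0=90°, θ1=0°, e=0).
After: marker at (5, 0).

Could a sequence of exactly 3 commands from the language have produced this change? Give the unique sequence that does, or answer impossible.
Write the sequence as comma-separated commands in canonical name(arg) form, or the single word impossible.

rotate(0, 90), rotate(0, 90), rotate(0, 90)

t0: joint angles (θ0=90°, θ1=0°, e=0)
t=1 rotate(0, 90) ⇒ joint angles (θ0=180°, θ1=0°, e=0)
t=2 rotate(0, 90) ⇒ joint angles (θ0=270°, θ1=0°, e=0)
t=3 rotate(0, 90) ⇒ joint angles (θ0=0°, θ1=0°, e=0)
all 64 alternatives checked — unique.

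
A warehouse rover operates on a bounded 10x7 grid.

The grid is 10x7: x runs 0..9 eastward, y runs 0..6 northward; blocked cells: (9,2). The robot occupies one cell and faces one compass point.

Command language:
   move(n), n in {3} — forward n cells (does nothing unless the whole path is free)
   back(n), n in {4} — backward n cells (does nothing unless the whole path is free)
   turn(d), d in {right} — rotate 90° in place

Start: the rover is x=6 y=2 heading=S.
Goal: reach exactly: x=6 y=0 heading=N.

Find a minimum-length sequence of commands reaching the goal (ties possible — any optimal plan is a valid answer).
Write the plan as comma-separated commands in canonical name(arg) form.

back(4), move(3), move(3), turn(right), turn(right)

start: x=6 y=2 heading=S
[1] after back(4): x=6 y=6 heading=S
[2] after move(3): x=6 y=3 heading=S
[3] after move(3): x=6 y=0 heading=S
[4] after turn(right): x=6 y=0 heading=W
[5] after turn(right): x=6 y=0 heading=N
nothing shorter than 5 reaches the goal.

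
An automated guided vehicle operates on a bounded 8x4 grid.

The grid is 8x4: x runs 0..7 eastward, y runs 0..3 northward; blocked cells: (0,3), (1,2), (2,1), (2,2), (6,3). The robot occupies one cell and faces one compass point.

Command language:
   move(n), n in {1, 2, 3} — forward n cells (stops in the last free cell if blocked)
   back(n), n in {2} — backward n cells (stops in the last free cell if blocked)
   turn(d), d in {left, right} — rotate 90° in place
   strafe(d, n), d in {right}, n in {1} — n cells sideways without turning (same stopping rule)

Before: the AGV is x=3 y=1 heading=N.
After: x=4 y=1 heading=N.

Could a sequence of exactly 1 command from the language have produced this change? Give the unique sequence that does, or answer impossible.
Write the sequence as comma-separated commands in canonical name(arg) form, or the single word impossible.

key: heading stays N — the single command does not turn
initial: x=3 y=1 heading=N
1. strafe(right, 1) → x=4 y=1 heading=N
no rival 1-sequence matches.

strafe(right, 1)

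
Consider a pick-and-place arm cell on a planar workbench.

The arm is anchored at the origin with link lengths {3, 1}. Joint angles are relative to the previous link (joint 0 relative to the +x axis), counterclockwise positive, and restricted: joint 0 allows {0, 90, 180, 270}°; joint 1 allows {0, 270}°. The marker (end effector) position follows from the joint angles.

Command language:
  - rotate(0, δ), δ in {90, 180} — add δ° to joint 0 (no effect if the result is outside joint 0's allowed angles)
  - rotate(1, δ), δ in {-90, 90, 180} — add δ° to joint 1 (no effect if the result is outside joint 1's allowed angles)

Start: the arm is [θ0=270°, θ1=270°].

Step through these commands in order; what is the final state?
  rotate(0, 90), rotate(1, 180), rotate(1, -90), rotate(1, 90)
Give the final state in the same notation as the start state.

[θ0=0°, θ1=0°]

from: [θ0=270°, θ1=270°]
[1] after rotate(0, 90): [θ0=0°, θ1=270°]
[2] after rotate(1, 180): [θ0=0°, θ1=270°]
[3] after rotate(1, -90): [θ0=0°, θ1=270°]
[4] after rotate(1, 90): [θ0=0°, θ1=0°]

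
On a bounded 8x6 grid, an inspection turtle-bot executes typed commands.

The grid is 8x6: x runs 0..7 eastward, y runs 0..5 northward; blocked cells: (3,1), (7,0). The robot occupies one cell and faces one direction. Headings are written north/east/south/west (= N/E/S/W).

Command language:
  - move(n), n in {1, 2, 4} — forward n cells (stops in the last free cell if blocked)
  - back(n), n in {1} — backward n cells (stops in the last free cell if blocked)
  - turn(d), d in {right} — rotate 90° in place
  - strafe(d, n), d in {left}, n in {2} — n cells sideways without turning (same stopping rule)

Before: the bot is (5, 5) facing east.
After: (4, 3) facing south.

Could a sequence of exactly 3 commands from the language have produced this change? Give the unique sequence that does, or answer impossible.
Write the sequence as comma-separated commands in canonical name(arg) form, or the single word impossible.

key: cell and facing (now S) both changed — the 3 commands mix motion and turning
initial: (5, 5) facing east
t=1 back(1) ⇒ (4, 5) facing east
t=2 turn(right) ⇒ (4, 5) facing south
t=3 move(2) ⇒ (4, 3) facing south
no other 3-command option fits: unique.

back(1), turn(right), move(2)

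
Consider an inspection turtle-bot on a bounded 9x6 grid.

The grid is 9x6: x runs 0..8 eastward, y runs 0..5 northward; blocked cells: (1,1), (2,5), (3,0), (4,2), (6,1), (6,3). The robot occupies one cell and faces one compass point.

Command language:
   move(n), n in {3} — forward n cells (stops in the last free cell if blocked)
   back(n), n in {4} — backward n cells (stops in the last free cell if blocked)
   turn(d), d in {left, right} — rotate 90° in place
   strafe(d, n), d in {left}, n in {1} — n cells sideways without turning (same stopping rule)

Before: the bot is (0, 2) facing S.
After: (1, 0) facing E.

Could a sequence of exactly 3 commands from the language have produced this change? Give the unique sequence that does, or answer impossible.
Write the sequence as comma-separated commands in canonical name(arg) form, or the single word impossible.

key: order matters: swapping move(3) and turn(left) lands elsewhere
begin: (0, 2) facing S
1. move(3) → (0, 0) facing S
2. strafe(left, 1) → (1, 0) facing S
3. turn(left) → (1, 0) facing E
no rival 3-sequence matches.

move(3), strafe(left, 1), turn(left)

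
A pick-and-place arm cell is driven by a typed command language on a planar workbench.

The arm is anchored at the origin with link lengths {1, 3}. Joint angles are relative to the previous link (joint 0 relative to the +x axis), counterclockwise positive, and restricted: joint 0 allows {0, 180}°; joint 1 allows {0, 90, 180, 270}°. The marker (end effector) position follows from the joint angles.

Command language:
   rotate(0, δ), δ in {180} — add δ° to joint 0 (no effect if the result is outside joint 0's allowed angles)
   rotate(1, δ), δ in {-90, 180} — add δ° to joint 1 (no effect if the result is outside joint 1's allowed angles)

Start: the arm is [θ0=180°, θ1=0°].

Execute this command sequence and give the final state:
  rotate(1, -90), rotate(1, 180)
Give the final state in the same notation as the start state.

start: [θ0=180°, θ1=0°]
[1] after rotate(1, -90): [θ0=180°, θ1=270°]
[2] after rotate(1, 180): [θ0=180°, θ1=90°]

[θ0=180°, θ1=90°]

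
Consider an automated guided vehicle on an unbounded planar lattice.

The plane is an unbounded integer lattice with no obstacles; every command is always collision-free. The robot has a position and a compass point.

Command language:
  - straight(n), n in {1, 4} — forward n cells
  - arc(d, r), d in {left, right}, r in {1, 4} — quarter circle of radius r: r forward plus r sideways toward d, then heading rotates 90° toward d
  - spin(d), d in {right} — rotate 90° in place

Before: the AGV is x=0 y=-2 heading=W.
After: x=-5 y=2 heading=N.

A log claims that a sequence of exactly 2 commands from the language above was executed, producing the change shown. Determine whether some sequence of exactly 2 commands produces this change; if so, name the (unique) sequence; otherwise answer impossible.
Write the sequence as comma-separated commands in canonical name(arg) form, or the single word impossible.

key: running arc(right, 4) before straight(1) would end elsewhere — order is forced
from: x=0 y=-2 heading=W
1. straight(1) → x=-1 y=-2 heading=W
2. arc(right, 4) → x=-5 y=2 heading=N
uniquely the one of 49 2-step routes that fits.

straight(1), arc(right, 4)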